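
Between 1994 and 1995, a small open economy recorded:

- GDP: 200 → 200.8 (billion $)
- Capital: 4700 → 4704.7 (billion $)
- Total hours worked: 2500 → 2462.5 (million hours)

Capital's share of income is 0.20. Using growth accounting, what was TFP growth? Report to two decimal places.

GDP growth = (200.8 − 200) / 200 = 0.4%.
Capital growth = (4704.7 − 4700) / 4700 = 0.1%.
Total hours worked growth = (2462.5 − 2500) / 2500 = -1.5%.
Labor's share = 1 − 0.2 = 0.8.
Capital: 0.2 × 0.1 = 0.02 pp.
Total hours worked: 0.8 × (-1.5) = -1.2 pp.
TFP growth = 0.4 + 1.18 = 1.58%.

1.58%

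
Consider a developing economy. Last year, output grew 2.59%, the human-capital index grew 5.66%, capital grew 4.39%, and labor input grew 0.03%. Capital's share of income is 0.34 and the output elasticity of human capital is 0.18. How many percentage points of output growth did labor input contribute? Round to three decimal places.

0.014 pp

Labor's share = 1 − 0.34 − 0.18 = 0.48.
Contribution = share × growth = 0.48 × 0.03 = 0.0144 pp.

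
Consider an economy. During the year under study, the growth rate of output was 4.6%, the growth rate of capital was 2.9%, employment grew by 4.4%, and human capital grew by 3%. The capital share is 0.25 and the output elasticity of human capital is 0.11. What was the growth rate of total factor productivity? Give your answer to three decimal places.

Total factor productivity growth was 0.729%.

Labor's share = 1 − 0.25 − 0.11 = 0.64.
Capital: 0.25 × 2.9 = 0.725 pp.
Human capital: 0.11 × 3 = 0.33 pp.
Employment: 0.64 × 4.4 = 2.816 pp.
TFP growth = 4.6 − 3.871 = 0.729%.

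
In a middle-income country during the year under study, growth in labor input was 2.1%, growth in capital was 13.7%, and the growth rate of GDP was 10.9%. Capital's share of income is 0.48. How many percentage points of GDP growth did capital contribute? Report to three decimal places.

Contribution = share × growth = 0.48 × 13.7 = 6.576 pp.

6.576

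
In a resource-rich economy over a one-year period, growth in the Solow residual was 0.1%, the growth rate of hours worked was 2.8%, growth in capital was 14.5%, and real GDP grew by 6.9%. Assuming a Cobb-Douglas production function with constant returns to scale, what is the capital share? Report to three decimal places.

0.342

gY = gA + α·gK + (1−α)·gL, so gY − gA − gL = α(gK − gL).
6.9 − 0.1 − 2.8 = α × (14.5 − 2.8).
4 = 11.7 α, so α = 0.34188.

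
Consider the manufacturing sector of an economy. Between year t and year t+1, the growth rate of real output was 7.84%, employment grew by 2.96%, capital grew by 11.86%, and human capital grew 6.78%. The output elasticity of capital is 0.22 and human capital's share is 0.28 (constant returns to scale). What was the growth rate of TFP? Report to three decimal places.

Labor's share = 1 − 0.22 − 0.28 = 0.5.
Capital: 0.22 × 11.86 = 2.6092 pp.
Human capital: 0.28 × 6.78 = 1.8984 pp.
Employment: 0.5 × 2.96 = 1.48 pp.
TFP growth = 7.84 − 5.9876 = 1.8524%.

1.852%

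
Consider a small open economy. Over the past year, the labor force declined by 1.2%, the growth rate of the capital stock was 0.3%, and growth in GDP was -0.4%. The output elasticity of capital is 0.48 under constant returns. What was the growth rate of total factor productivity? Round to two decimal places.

0.08%

Labor's share = 1 − 0.48 = 0.52.
The capital stock: 0.48 × 0.3 = 0.144 pp.
The labor force: 0.52 × (-1.2) = -0.624 pp.
TFP growth = -0.4 + 0.48 = 0.08%.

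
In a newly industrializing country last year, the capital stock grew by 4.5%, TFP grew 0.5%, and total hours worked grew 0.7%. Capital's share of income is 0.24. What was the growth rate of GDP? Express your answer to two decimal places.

2.11%

Labor's share = 1 − 0.24 = 0.76.
The capital stock: 0.24 × 4.5 = 1.08 pp.
Total hours worked: 0.76 × 0.7 = 0.532 pp.
Output growth = 0.5 + 1.612 = 2.112%.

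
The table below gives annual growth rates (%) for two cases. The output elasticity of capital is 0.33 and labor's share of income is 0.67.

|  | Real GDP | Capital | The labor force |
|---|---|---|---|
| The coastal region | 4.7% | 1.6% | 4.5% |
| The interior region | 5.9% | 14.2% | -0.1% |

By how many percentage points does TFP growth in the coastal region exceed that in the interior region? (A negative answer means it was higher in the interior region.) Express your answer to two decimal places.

-0.12 percentage points

Labor's share = 1 − 0.33 = 0.67.
The coastal region: TFP = 4.7 − 0.528 − 3.015 = 1.157%.
The interior region: TFP = 5.9 − 4.686 + 0.067 = 1.281%.
Difference = 1.157 − (1.281) = -0.124 pp.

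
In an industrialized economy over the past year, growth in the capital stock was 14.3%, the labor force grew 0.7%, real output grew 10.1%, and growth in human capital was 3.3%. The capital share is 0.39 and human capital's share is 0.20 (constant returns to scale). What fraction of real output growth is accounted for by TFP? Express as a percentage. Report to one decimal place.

Labor's share = 1 − 0.39 − 0.2 = 0.41.
The capital stock: 0.39 × 14.3 = 5.577 pp.
Human capital: 0.2 × 3.3 = 0.66 pp.
The labor force: 0.41 × 0.7 = 0.287 pp.
TFP growth = 10.1 − 6.524 = 3.576%.
TFP share of growth = 3.576 / 10.1 × 100 = 35.406%.

TFP accounted for 35.4% of growth.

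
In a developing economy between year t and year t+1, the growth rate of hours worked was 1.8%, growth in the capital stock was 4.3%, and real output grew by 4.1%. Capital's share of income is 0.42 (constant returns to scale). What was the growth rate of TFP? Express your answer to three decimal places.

Labor's share = 1 − 0.42 = 0.58.
The capital stock: 0.42 × 4.3 = 1.806 pp.
Hours worked: 0.58 × 1.8 = 1.044 pp.
TFP growth = 4.1 − 2.85 = 1.25%.

TFP grew 1.250%.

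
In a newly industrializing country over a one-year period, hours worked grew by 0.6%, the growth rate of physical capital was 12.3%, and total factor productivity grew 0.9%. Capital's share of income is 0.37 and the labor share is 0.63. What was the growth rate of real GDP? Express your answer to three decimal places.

Labor's share = 1 − 0.37 = 0.63.
Physical capital: 0.37 × 12.3 = 4.551 pp.
Hours worked: 0.63 × 0.6 = 0.378 pp.
Output growth = 0.9 + 4.929 = 5.829%.

Real GDP growth was 5.829%.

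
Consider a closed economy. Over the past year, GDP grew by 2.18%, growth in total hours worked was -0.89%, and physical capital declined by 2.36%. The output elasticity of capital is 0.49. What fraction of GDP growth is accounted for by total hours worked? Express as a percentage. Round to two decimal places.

Labor's share = 1 − 0.49 = 0.51.
Total hours worked contributed 0.51 × (-0.89) = -0.4539 pp.
Share of growth = -0.4539 / 2.18 × 100 = -20.8211%.

-20.82%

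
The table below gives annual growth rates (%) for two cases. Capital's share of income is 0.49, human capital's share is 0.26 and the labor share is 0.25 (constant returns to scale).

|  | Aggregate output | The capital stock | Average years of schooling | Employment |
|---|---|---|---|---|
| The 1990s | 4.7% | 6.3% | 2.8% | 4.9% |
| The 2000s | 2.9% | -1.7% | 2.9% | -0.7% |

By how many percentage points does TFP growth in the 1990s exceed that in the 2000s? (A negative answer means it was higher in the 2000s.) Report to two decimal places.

Labor's share = 1 − 0.49 − 0.26 = 0.25.
The 1990s: TFP = 4.7 − 3.087 − 0.728 − 1.225 = -0.34%.
The 2000s: TFP = 2.9 + 0.833 − 0.754 + 0.175 = 3.154%.
Difference = -0.34 − (3.154) = -3.494 pp.

-3.49 percentage points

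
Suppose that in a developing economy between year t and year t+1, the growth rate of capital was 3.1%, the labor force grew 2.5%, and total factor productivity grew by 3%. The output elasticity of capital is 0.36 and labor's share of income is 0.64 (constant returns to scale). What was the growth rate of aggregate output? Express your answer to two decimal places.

Aggregate output grew 5.72%.

Labor's share = 1 − 0.36 = 0.64.
Capital: 0.36 × 3.1 = 1.116 pp.
The labor force: 0.64 × 2.5 = 1.6 pp.
Output growth = 3 + 2.716 = 5.716%.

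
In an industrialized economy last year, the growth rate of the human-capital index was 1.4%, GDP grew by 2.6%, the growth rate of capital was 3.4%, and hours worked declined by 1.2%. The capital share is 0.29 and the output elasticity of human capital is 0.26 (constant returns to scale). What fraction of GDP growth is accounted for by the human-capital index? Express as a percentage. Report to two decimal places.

The human-capital index contributed 0.26 × 1.4 = 0.364 pp.
Share of growth = 0.364 / 2.6 × 100 = 14%.

14.00%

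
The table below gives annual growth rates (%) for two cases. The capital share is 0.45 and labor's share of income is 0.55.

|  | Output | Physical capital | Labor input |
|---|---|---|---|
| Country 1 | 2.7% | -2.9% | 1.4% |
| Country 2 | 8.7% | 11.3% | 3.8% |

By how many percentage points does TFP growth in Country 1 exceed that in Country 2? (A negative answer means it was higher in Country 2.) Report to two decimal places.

1.71 percentage points

Labor's share = 1 − 0.45 = 0.55.
Country 1: TFP = 2.7 + 1.305 − 0.77 = 3.235%.
Country 2: TFP = 8.7 − 5.085 − 2.09 = 1.525%.
Difference = 3.235 − (1.525) = 1.71 pp.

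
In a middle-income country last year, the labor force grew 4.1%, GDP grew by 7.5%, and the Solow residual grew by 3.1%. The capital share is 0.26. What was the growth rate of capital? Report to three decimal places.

Labor's share = 1 − 0.26 = 0.74.
gY = gA + 0.74×4.1 + 0.26×g.
0.26×g = 7.5 − 3.1 − 3.034 = 1.366.
g = 1.366 / 0.26 = 5.25385%.

5.254%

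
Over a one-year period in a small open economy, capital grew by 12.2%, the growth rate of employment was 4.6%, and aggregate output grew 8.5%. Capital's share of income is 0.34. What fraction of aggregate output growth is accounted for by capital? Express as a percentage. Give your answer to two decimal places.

Capital contributed 0.34 × 12.2 = 4.148 pp.
Share of growth = 4.148 / 8.5 × 100 = 48.8%.

48.80%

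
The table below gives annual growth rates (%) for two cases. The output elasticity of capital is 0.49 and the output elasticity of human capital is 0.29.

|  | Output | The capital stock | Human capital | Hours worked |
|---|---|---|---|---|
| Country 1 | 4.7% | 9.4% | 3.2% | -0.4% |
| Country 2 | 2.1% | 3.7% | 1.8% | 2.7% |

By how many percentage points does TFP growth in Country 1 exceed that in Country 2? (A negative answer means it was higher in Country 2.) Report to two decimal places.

Labor's share = 1 − 0.49 − 0.29 = 0.22.
Country 1: TFP = 4.7 − 4.606 − 0.928 + 0.088 = -0.746%.
Country 2: TFP = 2.1 − 1.813 − 0.522 − 0.594 = -0.829%.
Difference = -0.746 − (-0.829) = 0.083 pp.

0.08 percentage points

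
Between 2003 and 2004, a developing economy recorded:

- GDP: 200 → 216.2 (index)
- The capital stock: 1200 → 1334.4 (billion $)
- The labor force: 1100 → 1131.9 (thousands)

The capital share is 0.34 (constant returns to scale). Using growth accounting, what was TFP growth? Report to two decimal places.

GDP growth = (216.2 − 200) / 200 = 8.1%.
The capital stock growth = (1334.4 − 1200) / 1200 = 11.2%.
The labor force growth = (1131.9 − 1100) / 1100 = 2.9%.
Labor's share = 1 − 0.34 = 0.66.
The capital stock: 0.34 × 11.2 = 3.808 pp.
The labor force: 0.66 × 2.9 = 1.914 pp.
TFP growth = 8.1 − 5.722 = 2.378%.

2.38%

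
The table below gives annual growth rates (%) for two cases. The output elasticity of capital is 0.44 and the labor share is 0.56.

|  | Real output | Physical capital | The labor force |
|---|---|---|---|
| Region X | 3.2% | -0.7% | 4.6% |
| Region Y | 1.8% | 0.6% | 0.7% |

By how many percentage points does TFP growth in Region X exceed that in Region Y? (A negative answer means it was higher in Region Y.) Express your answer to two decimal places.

-0.21 percentage points

Labor's share = 1 − 0.44 = 0.56.
Region X: TFP = 3.2 + 0.308 − 2.576 = 0.932%.
Region Y: TFP = 1.8 − 0.264 − 0.392 = 1.144%.
Difference = 0.932 − (1.144) = -0.212 pp.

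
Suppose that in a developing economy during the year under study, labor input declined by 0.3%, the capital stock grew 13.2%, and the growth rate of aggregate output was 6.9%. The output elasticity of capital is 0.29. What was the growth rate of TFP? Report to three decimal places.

3.285%

Labor's share = 1 − 0.29 = 0.71.
The capital stock: 0.29 × 13.2 = 3.828 pp.
Labor input: 0.71 × (-0.3) = -0.213 pp.
TFP growth = 6.9 − 3.615 = 3.285%.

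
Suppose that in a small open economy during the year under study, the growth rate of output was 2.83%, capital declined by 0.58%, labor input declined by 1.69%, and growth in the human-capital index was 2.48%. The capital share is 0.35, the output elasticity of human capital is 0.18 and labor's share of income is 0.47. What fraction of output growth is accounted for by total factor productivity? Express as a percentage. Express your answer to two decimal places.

119.47%

Labor's share = 1 − 0.35 − 0.18 = 0.47.
Capital: 0.35 × (-0.58) = -0.203 pp.
The human-capital index: 0.18 × 2.48 = 0.4464 pp.
Labor input: 0.47 × (-1.69) = -0.7943 pp.
TFP growth = 2.83 + 0.5509 = 3.3809%.
TFP share of growth = 3.3809 / 2.83 × 100 = 119.4664%.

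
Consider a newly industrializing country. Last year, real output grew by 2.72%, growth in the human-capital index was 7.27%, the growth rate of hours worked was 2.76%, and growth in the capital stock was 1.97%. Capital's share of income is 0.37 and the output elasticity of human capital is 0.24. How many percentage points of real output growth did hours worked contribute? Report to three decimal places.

Labor's share = 1 − 0.37 − 0.24 = 0.39.
Contribution = share × growth = 0.39 × 2.76 = 1.0764 pp.

1.076 pp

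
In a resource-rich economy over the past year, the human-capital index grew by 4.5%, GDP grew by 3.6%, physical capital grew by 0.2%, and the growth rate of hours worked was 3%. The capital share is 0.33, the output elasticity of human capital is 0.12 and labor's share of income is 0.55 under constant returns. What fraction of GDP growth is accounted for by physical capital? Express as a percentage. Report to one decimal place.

Physical capital contributed 0.33 × 0.2 = 0.066 pp.
Share of growth = 0.066 / 3.6 × 100 = 1.833%.

Physical capital accounted for 1.8% of growth.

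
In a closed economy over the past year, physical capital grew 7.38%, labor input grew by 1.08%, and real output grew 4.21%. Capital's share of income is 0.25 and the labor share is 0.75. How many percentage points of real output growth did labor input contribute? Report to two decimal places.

Labor's share = 1 − 0.25 = 0.75.
Contribution = share × growth = 0.75 × 1.08 = 0.81 pp.

0.81 percentage points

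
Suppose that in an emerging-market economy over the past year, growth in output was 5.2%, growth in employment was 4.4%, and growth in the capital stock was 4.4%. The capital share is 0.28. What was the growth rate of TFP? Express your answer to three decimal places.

0.800%

Labor's share = 1 − 0.28 = 0.72.
The capital stock: 0.28 × 4.4 = 1.232 pp.
Employment: 0.72 × 4.4 = 3.168 pp.
TFP growth = 5.2 − 4.4 = 0.8%.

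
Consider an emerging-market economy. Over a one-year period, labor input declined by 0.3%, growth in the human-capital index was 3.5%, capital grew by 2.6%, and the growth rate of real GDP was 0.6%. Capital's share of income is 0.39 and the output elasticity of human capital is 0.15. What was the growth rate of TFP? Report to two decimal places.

Labor's share = 1 − 0.39 − 0.15 = 0.46.
Capital: 0.39 × 2.6 = 1.014 pp.
The human-capital index: 0.15 × 3.5 = 0.525 pp.
Labor input: 0.46 × (-0.3) = -0.138 pp.
TFP growth = 0.6 − 1.401 = -0.801%.

-0.80%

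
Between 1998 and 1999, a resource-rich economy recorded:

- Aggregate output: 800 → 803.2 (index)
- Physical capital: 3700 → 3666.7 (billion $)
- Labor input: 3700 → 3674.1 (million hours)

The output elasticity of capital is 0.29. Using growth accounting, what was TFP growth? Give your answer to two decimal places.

1.16%

Aggregate output growth = (803.2 − 800) / 800 = 0.4%.
Physical capital growth = (3666.7 − 3700) / 3700 = -0.9%.
Labor input growth = (3674.1 − 3700) / 3700 = -0.7%.
Labor's share = 1 − 0.29 = 0.71.
Physical capital: 0.29 × (-0.9) = -0.261 pp.
Labor input: 0.71 × (-0.7) = -0.497 pp.
TFP growth = 0.4 + 0.758 = 1.158%.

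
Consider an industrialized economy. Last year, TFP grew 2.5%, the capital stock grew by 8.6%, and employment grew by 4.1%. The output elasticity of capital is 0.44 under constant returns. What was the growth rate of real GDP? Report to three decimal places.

8.580%

Labor's share = 1 − 0.44 = 0.56.
The capital stock: 0.44 × 8.6 = 3.784 pp.
Employment: 0.56 × 4.1 = 2.296 pp.
Output growth = 2.5 + 6.08 = 8.58%.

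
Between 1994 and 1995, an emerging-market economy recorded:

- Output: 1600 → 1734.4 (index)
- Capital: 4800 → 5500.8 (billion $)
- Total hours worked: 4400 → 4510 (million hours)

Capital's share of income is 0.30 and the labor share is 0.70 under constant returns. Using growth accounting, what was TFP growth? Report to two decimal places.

Output growth = (1734.4 − 1600) / 1600 = 8.4%.
Capital growth = (5500.8 − 4800) / 4800 = 14.6%.
Total hours worked growth = (4510 − 4400) / 4400 = 2.5%.
Labor's share = 1 − 0.3 = 0.7.
Capital: 0.3 × 14.6 = 4.38 pp.
Total hours worked: 0.7 × 2.5 = 1.75 pp.
TFP growth = 8.4 − 6.13 = 2.27%.

TFP growth was 2.27%.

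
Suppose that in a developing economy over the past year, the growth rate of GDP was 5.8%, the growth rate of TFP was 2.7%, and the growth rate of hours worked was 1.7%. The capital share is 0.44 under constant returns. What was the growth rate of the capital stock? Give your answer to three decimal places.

Labor's share = 1 − 0.44 = 0.56.
gY = gA + 0.56×1.7 + 0.44×g.
0.44×g = 5.8 − 2.7 − 0.952 = 2.148.
g = 2.148 / 0.44 = 4.88182%.

4.882%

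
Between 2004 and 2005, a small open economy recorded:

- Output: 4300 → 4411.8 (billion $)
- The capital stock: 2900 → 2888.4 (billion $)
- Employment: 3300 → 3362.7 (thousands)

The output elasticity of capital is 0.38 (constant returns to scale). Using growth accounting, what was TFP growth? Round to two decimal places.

Output growth = (4411.8 − 4300) / 4300 = 2.6%.
The capital stock growth = (2888.4 − 2900) / 2900 = -0.4%.
Employment growth = (3362.7 − 3300) / 3300 = 1.9%.
Labor's share = 1 − 0.38 = 0.62.
The capital stock: 0.38 × (-0.4) = -0.152 pp.
Employment: 0.62 × 1.9 = 1.178 pp.
TFP growth = 2.6 − 1.026 = 1.574%.

1.57%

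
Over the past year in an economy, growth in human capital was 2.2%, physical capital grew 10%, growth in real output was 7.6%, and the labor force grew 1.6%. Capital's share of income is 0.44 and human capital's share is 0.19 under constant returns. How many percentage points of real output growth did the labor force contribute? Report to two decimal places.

0.59 percentage points

Labor's share = 1 − 0.44 − 0.19 = 0.37.
Contribution = share × growth = 0.37 × 1.6 = 0.592 pp.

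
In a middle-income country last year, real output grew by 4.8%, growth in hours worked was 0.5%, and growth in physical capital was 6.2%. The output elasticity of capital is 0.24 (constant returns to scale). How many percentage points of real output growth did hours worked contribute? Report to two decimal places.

Labor's share = 1 − 0.24 = 0.76.
Contribution = share × growth = 0.76 × 0.5 = 0.38 pp.

0.38 percentage points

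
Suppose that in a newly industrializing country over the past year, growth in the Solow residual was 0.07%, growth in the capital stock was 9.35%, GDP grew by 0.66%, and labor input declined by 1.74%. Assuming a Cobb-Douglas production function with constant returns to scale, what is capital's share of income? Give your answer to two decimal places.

0.21

gY = gA + α·gK + (1−α)·gL, so gY − gA − gL = α(gK − gL).
0.66 − 0.07 + 1.74 = α × (9.35 − (-1.74)).
2.33 = 11.09 α, so α = 0.2101.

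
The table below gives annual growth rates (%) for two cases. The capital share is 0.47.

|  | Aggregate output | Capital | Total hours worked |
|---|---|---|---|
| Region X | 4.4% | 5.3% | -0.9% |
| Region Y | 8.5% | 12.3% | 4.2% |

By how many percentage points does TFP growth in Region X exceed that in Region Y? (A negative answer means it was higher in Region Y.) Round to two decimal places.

1.89 percentage points

Labor's share = 1 − 0.47 = 0.53.
Region X: TFP = 4.4 − 2.491 + 0.477 = 2.386%.
Region Y: TFP = 8.5 − 5.781 − 2.226 = 0.493%.
Difference = 2.386 − (0.493) = 1.893 pp.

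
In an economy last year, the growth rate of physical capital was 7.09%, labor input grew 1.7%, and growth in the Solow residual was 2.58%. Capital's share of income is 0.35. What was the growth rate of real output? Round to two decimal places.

Real output grew 6.17%.

Labor's share = 1 − 0.35 = 0.65.
Physical capital: 0.35 × 7.09 = 2.4815 pp.
Labor input: 0.65 × 1.7 = 1.105 pp.
Output growth = 2.58 + 3.5865 = 6.1665%.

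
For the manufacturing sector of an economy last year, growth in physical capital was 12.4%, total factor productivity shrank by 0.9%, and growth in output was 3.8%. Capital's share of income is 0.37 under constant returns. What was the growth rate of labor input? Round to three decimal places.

Labor's share = 1 − 0.37 = 0.63.
gY = gA + 0.37×12.4 + 0.63×g.
0.63×g = 3.8 + 0.9 − 4.588 = 0.112.
g = 0.112 / 0.63 = 0.17778%.

Labor input grew 0.178%.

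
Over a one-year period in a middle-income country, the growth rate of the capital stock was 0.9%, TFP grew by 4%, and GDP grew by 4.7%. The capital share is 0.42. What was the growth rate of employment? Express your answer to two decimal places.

Labor's share = 1 − 0.42 = 0.58.
gY = gA + 0.42×0.9 + 0.58×g.
0.58×g = 4.7 − 4 − 0.378 = 0.322.
g = 0.322 / 0.58 = 0.5552%.

Employment growth was 0.56%.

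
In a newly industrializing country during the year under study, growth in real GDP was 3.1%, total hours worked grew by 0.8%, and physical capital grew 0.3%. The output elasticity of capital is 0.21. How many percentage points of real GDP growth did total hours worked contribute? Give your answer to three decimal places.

Labor's share = 1 − 0.21 = 0.79.
Contribution = share × growth = 0.79 × 0.8 = 0.632 pp.

0.632 percentage points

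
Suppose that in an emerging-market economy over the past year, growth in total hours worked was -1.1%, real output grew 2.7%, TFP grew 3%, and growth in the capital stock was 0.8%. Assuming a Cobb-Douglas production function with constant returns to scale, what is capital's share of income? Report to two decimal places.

α = 0.42

gY = gA + α·gK + (1−α)·gL, so gY − gA − gL = α(gK − gL).
2.7 − 3 + 1.1 = α × (0.8 − (-1.1)).
0.8 = 1.9 α, so α = 0.4211.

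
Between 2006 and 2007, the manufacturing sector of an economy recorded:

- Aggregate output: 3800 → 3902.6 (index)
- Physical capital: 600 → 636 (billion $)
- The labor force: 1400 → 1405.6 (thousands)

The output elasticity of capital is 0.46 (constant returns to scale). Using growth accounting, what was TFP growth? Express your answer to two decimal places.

-0.28%

Aggregate output growth = (3902.6 − 3800) / 3800 = 2.7%.
Physical capital growth = (636 − 600) / 600 = 6%.
The labor force growth = (1405.6 − 1400) / 1400 = 0.4%.
Labor's share = 1 − 0.46 = 0.54.
Physical capital: 0.46 × 6 = 2.76 pp.
The labor force: 0.54 × 0.4 = 0.216 pp.
TFP growth = 2.7 − 2.976 = -0.276%.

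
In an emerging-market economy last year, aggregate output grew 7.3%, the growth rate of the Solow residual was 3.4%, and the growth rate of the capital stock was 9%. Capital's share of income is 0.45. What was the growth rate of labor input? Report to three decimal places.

-0.273%

Labor's share = 1 − 0.45 = 0.55.
gY = gA + 0.45×9 + 0.55×g.
0.55×g = 7.3 − 3.4 − 4.05 = -0.15.
g = -0.15 / 0.55 = -0.27273%.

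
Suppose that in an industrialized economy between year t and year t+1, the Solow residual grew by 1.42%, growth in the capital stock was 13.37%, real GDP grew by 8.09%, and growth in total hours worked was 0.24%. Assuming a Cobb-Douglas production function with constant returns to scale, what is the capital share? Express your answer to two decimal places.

α = 0.49

gY = gA + α·gK + (1−α)·gL, so gY − gA − gL = α(gK − gL).
8.09 − 1.42 − 0.24 = α × (13.37 − 0.24).
6.43 = 13.13 α, so α = 0.4897.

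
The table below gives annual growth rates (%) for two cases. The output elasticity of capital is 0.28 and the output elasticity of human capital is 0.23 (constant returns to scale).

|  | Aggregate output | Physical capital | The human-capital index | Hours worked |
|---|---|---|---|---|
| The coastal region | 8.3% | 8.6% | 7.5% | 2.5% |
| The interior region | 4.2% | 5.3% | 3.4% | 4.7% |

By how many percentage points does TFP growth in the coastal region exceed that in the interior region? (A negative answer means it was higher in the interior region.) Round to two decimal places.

3.31 percentage points

Labor's share = 1 − 0.28 − 0.23 = 0.49.
The coastal region: TFP = 8.3 − 2.408 − 1.725 − 1.225 = 2.942%.
The interior region: TFP = 4.2 − 1.484 − 0.782 − 2.303 = -0.369%.
Difference = 2.942 − (-0.369) = 3.311 pp.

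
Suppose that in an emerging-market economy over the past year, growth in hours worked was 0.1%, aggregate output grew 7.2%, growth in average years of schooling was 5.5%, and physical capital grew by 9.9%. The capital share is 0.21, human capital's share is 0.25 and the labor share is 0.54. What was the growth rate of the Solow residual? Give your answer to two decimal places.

Labor's share = 1 − 0.21 − 0.25 = 0.54.
Physical capital: 0.21 × 9.9 = 2.079 pp.
Average years of schooling: 0.25 × 5.5 = 1.375 pp.
Hours worked: 0.54 × 0.1 = 0.054 pp.
TFP growth = 7.2 − 3.508 = 3.692%.

3.69%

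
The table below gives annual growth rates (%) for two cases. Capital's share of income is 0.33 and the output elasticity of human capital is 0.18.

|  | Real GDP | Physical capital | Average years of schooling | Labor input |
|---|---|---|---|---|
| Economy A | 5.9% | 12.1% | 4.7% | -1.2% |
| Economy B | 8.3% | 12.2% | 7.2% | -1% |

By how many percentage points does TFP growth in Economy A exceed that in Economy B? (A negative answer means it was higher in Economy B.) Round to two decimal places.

Labor's share = 1 − 0.33 − 0.18 = 0.49.
Economy A: TFP = 5.9 − 3.993 − 0.846 + 0.588 = 1.649%.
Economy B: TFP = 8.3 − 4.026 − 1.296 + 0.49 = 3.468%.
Difference = 1.649 − (3.468) = -1.819 pp.

-1.82 percentage points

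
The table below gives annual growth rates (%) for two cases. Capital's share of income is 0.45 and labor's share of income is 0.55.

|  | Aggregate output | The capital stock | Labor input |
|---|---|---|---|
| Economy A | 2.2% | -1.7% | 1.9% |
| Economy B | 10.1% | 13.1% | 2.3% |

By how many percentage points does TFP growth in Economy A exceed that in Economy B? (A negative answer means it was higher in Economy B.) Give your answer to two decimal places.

Labor's share = 1 − 0.45 = 0.55.
Economy A: TFP = 2.2 + 0.765 − 1.045 = 1.92%.
Economy B: TFP = 10.1 − 5.895 − 1.265 = 2.94%.
Difference = 1.92 − (2.94) = -1.02 pp.

-1.02 percentage points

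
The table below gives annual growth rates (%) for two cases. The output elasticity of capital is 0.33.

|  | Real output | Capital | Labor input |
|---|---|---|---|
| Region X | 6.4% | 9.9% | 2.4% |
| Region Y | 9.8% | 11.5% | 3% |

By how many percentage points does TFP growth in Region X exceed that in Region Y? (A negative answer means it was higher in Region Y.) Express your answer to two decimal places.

Labor's share = 1 − 0.33 = 0.67.
Region X: TFP = 6.4 − 3.267 − 1.608 = 1.525%.
Region Y: TFP = 9.8 − 3.795 − 2.01 = 3.995%.
Difference = 1.525 − (3.995) = -2.47 pp.

-2.47 percentage points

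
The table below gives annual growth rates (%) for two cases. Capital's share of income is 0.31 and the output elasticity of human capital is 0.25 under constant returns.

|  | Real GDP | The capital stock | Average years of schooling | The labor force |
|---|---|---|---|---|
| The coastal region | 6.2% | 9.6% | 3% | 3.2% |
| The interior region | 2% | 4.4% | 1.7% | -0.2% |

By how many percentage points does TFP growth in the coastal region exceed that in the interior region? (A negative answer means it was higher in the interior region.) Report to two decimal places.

Labor's share = 1 − 0.31 − 0.25 = 0.44.
The coastal region: TFP = 6.2 − 2.976 − 0.75 − 1.408 = 1.066%.
The interior region: TFP = 2 − 1.364 − 0.425 + 0.088 = 0.299%.
Difference = 1.066 − (0.299) = 0.767 pp.

0.77 percentage points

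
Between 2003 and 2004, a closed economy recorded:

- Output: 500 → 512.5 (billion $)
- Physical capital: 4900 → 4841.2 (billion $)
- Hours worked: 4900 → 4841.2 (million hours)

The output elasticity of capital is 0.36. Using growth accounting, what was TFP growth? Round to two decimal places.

TFP grew 3.70%.

Output growth = (512.5 − 500) / 500 = 2.5%.
Physical capital growth = (4841.2 − 4900) / 4900 = -1.2%.
Hours worked growth = (4841.2 − 4900) / 4900 = -1.2%.
Labor's share = 1 − 0.36 = 0.64.
Physical capital: 0.36 × (-1.2) = -0.432 pp.
Hours worked: 0.64 × (-1.2) = -0.768 pp.
TFP growth = 2.5 + 1.2 = 3.7%.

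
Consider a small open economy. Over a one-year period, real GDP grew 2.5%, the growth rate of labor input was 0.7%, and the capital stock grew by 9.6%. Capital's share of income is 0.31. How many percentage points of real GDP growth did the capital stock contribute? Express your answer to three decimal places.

2.976

Contribution = share × growth = 0.31 × 9.6 = 2.976 pp.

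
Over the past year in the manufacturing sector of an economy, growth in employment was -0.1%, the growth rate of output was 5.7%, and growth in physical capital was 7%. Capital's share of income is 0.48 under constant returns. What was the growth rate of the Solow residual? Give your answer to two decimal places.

Labor's share = 1 − 0.48 = 0.52.
Physical capital: 0.48 × 7 = 3.36 pp.
Employment: 0.52 × (-0.1) = -0.052 pp.
TFP growth = 5.7 − 3.308 = 2.392%.

The Solow residual grew 2.39%.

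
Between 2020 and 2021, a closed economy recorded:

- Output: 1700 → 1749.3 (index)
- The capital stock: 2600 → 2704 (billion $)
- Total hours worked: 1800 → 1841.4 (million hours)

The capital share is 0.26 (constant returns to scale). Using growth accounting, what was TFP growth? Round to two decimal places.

Output growth = (1749.3 − 1700) / 1700 = 2.9%.
The capital stock growth = (2704 − 2600) / 2600 = 4%.
Total hours worked growth = (1841.4 − 1800) / 1800 = 2.3%.
Labor's share = 1 − 0.26 = 0.74.
The capital stock: 0.26 × 4 = 1.04 pp.
Total hours worked: 0.74 × 2.3 = 1.702 pp.
TFP growth = 2.9 − 2.742 = 0.158%.

TFP growth was 0.16%.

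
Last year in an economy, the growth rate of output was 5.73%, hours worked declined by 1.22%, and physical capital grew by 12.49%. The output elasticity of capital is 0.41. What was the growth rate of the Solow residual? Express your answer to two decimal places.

Labor's share = 1 − 0.41 = 0.59.
Physical capital: 0.41 × 12.49 = 5.1209 pp.
Hours worked: 0.59 × (-1.22) = -0.7198 pp.
TFP growth = 5.73 − 4.4011 = 1.3289%.

1.33%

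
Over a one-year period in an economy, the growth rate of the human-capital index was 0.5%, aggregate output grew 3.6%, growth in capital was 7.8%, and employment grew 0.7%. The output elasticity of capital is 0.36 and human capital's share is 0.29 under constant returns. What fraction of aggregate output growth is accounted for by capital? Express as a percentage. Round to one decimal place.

Capital contributed 0.36 × 7.8 = 2.808 pp.
Share of growth = 2.808 / 3.6 × 100 = 78%.

78.0%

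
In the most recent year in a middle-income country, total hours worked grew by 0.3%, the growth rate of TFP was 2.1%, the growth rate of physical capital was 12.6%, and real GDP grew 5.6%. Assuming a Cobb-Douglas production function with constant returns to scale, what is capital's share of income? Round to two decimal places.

gY = gA + α·gK + (1−α)·gL, so gY − gA − gL = α(gK − gL).
5.6 − 2.1 − 0.3 = α × (12.6 − 0.3).
3.2 = 12.3 α, so α = 0.2602.

α = 0.26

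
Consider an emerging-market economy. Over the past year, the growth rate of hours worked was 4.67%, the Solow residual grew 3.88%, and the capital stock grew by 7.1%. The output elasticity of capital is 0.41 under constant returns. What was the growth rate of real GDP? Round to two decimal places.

9.55%

Labor's share = 1 − 0.41 = 0.59.
The capital stock: 0.41 × 7.1 = 2.911 pp.
Hours worked: 0.59 × 4.67 = 2.7553 pp.
Output growth = 3.88 + 5.6663 = 9.5463%.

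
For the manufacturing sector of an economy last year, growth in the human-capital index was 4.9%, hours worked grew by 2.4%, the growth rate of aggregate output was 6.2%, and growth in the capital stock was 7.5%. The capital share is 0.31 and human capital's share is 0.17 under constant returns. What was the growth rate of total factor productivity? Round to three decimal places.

Labor's share = 1 − 0.31 − 0.17 = 0.52.
The capital stock: 0.31 × 7.5 = 2.325 pp.
The human-capital index: 0.17 × 4.9 = 0.833 pp.
Hours worked: 0.52 × 2.4 = 1.248 pp.
TFP growth = 6.2 − 4.406 = 1.794%.

1.794%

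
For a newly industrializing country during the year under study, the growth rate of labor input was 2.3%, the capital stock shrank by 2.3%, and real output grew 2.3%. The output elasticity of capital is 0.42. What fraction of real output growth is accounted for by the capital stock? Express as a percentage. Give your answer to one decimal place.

The capital stock accounted for -42.0% of growth.

The capital stock contributed 0.42 × (-2.3) = -0.966 pp.
Share of growth = -0.966 / 2.3 × 100 = -42%.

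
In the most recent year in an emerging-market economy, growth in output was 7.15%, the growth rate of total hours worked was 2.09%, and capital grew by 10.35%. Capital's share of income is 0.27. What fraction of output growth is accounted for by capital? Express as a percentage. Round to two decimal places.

39.08%

Capital contributed 0.27 × 10.35 = 2.7945 pp.
Share of growth = 2.7945 / 7.15 × 100 = 39.0839%.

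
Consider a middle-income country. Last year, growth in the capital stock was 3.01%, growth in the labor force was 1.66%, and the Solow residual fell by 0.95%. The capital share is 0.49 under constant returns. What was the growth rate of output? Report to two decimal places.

Output growth was 1.37%.

Labor's share = 1 − 0.49 = 0.51.
The capital stock: 0.49 × 3.01 = 1.4749 pp.
The labor force: 0.51 × 1.66 = 0.8466 pp.
Output growth = -0.95 + 2.3215 = 1.3715%.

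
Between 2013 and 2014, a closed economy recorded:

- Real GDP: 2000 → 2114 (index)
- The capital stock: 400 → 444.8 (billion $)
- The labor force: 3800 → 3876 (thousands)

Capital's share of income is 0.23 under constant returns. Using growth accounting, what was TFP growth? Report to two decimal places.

Real GDP growth = (2114 − 2000) / 2000 = 5.7%.
The capital stock growth = (444.8 − 400) / 400 = 11.2%.
The labor force growth = (3876 − 3800) / 3800 = 2%.
Labor's share = 1 − 0.23 = 0.77.
The capital stock: 0.23 × 11.2 = 2.576 pp.
The labor force: 0.77 × 2 = 1.54 pp.
TFP growth = 5.7 − 4.116 = 1.584%.

TFP growth was 1.58%.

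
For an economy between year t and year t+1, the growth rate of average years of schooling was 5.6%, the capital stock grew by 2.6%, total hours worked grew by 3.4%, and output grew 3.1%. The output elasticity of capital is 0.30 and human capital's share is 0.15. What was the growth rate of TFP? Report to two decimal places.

-0.39%

Labor's share = 1 − 0.3 − 0.15 = 0.55.
The capital stock: 0.3 × 2.6 = 0.78 pp.
Average years of schooling: 0.15 × 5.6 = 0.84 pp.
Total hours worked: 0.55 × 3.4 = 1.87 pp.
TFP growth = 3.1 − 3.49 = -0.39%.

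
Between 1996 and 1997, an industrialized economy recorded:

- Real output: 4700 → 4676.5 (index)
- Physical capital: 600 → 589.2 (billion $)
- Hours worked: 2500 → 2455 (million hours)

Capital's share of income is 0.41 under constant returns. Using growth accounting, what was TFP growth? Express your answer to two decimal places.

TFP growth was 1.30%.

Real output growth = (4676.5 − 4700) / 4700 = -0.5%.
Physical capital growth = (589.2 − 600) / 600 = -1.8%.
Hours worked growth = (2455 − 2500) / 2500 = -1.8%.
Labor's share = 1 − 0.41 = 0.59.
Physical capital: 0.41 × (-1.8) = -0.738 pp.
Hours worked: 0.59 × (-1.8) = -1.062 pp.
TFP growth = -0.5 + 1.8 = 1.3%.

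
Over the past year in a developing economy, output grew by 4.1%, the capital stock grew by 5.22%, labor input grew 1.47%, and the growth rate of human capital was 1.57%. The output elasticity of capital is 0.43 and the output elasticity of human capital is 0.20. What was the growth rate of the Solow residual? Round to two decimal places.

1.00%

Labor's share = 1 − 0.43 − 0.2 = 0.37.
The capital stock: 0.43 × 5.22 = 2.2446 pp.
Human capital: 0.2 × 1.57 = 0.314 pp.
Labor input: 0.37 × 1.47 = 0.5439 pp.
TFP growth = 4.1 − 3.1025 = 0.9975%.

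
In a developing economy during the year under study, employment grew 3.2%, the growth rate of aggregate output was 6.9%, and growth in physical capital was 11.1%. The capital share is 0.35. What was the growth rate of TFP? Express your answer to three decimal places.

0.935%

Labor's share = 1 − 0.35 = 0.65.
Physical capital: 0.35 × 11.1 = 3.885 pp.
Employment: 0.65 × 3.2 = 2.08 pp.
TFP growth = 6.9 − 5.965 = 0.935%.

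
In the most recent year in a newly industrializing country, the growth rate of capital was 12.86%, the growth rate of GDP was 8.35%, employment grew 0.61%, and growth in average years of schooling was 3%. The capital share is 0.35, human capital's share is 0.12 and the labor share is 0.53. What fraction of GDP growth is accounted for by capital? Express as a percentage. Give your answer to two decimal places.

53.90%

Capital contributed 0.35 × 12.86 = 4.501 pp.
Share of growth = 4.501 / 8.35 × 100 = 53.9042%.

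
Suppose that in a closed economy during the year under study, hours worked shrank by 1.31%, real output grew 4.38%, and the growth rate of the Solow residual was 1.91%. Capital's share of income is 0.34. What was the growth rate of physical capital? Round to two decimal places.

Labor's share = 1 − 0.34 = 0.66.
gY = gA + 0.66×(-1.31) + 0.34×g.
0.34×g = 4.38 − 1.91 + 0.8646 = 3.3346.
g = 3.3346 / 0.34 = 9.8076%.

9.81%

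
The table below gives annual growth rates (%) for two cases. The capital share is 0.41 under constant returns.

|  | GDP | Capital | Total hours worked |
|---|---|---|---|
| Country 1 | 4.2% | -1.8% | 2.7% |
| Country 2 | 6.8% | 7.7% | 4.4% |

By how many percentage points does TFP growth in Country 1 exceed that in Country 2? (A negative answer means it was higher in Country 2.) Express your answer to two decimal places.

2.30 percentage points

Labor's share = 1 − 0.41 = 0.59.
Country 1: TFP = 4.2 + 0.738 − 1.593 = 3.345%.
Country 2: TFP = 6.8 − 3.157 − 2.596 = 1.047%.
Difference = 3.345 − (1.047) = 2.298 pp.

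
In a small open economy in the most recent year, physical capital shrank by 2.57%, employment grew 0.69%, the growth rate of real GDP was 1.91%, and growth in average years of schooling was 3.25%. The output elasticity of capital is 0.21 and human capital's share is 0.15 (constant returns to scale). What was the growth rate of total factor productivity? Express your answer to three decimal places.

1.521%

Labor's share = 1 − 0.21 − 0.15 = 0.64.
Physical capital: 0.21 × (-2.57) = -0.5397 pp.
Average years of schooling: 0.15 × 3.25 = 0.4875 pp.
Employment: 0.64 × 0.69 = 0.4416 pp.
TFP growth = 1.91 − 0.3894 = 1.5206%.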